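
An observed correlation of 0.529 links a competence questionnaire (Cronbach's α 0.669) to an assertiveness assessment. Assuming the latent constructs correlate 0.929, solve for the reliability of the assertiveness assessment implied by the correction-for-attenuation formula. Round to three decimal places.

0.485

r_true = r_obs / √(r_xx · r_yy) ⇒ 0.929 = 0.529 / √(0.669 · r_yy).
√(0.669 · r_yy) = 0.529 / 0.929 = 0.5694; 0.669 · r_yy = 0.3242; r_yy = 0.3242 / 0.669 ≈ 0.485.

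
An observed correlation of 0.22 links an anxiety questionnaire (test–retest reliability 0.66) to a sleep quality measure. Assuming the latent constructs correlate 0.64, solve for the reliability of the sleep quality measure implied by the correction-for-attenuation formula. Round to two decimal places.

r_true = r_obs / √(r_xx · r_yy) ⇒ 0.64 = 0.22 / √(0.66 · r_yy).
√(0.66 · r_yy) = 0.22 / 0.64 = 0.3438; 0.66 · r_yy = 0.1182; r_yy = 0.1182 / 0.66 ≈ 0.18.

0.18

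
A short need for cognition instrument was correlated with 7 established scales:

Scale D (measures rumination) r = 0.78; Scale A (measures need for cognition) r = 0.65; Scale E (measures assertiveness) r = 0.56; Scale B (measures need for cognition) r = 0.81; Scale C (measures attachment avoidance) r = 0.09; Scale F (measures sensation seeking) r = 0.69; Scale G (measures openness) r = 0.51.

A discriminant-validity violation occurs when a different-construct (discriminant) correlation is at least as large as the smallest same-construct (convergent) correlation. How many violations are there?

2

Convergent (same construct = need for cognition): Scale A, Scale B.
Smallest convergent = 0.65. Discriminant values: 0.78, 0.56, 0.09, 0.69, 0.51; count ≥ 0.65 → 2.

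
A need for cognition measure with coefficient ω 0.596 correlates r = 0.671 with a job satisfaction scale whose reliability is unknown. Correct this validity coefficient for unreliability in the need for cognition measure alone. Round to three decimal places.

Single correction: r_c = r_obs / √r_xx = 0.671 / √0.596 = 0.671 / 0.7720 ≈ 0.869.

0.869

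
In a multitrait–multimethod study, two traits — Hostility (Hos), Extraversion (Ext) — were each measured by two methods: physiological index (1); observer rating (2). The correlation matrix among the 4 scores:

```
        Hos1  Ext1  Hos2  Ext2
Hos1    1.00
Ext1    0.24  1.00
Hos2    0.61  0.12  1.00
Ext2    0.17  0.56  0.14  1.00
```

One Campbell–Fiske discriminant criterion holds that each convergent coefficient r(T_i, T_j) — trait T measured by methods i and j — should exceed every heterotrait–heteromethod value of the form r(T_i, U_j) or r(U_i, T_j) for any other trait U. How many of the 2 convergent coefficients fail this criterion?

Each convergent coefficient versus the relevant comparison correlations:
Hos (methods 1·2): 0.61 vs {0.17, 0.12} → pass.
Ext (methods 1·2): 0.56 vs {0.12, 0.17} → pass.
0 of 2 fail.

0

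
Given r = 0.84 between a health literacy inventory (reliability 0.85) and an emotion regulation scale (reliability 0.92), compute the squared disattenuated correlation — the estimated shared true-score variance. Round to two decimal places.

Disattenuated r = 0.84 / √(0.85 × 0.92) = 0.84 / 0.8843 = 0.9499.
Shared true-score variance = 0.9499² = 0.9023 ≈ 0.90.

0.90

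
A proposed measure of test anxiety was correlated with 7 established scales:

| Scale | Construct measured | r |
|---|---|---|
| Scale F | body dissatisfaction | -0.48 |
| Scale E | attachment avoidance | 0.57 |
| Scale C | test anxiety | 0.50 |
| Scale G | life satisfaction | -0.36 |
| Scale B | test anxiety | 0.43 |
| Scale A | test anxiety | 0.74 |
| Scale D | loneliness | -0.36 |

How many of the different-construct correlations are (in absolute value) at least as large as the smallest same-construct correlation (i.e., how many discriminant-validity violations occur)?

2

Convergent (same construct = test anxiety): Scale C, Scale B, Scale A.
Smallest convergent = 0.43. Discriminant |r|: 0.48, 0.57, 0.36, 0.36; count ≥ 0.43 → 2.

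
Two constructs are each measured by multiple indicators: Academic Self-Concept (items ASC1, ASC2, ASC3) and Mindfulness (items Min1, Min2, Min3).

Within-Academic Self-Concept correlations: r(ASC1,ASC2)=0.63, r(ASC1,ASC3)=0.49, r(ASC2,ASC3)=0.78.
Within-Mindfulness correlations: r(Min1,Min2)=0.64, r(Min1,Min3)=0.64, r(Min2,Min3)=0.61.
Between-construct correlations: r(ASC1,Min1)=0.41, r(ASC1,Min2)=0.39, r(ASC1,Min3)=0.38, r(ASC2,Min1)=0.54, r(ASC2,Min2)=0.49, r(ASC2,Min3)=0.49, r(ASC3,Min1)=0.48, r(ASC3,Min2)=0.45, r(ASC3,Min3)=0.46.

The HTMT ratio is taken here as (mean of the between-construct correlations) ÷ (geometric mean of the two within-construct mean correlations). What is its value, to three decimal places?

0.719

Mean heterotrait r = 4.09/9 = 0.4544.
Mean within-ASC = 1.90/3 = 0.6333; mean within-Min = 1.89/3 = 0.6300.
Geometric mean = √(0.6333 × 0.6300) = 0.6316.
HTMT = 0.4544 / 0.6316 = 0.719.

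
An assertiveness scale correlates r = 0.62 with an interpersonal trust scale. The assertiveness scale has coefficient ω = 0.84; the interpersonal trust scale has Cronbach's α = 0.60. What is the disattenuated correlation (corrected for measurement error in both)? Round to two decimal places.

r_true = r_obs / √(r_xx · r_yy) = 0.62 / √(0.84 × 0.60) = 0.62 / √0.5040 = 0.62 / 0.7099 ≈ 0.87.

0.87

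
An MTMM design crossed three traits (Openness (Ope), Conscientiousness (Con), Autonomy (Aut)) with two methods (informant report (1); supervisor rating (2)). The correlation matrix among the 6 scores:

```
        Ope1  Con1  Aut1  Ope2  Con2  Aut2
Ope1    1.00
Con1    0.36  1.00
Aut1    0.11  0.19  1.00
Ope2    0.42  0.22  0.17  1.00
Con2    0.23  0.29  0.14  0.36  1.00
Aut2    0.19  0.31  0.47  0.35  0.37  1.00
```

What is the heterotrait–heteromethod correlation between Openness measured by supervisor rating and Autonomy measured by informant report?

0.17

Different traits and methods: r(Ope2, Aut1) = 0.17.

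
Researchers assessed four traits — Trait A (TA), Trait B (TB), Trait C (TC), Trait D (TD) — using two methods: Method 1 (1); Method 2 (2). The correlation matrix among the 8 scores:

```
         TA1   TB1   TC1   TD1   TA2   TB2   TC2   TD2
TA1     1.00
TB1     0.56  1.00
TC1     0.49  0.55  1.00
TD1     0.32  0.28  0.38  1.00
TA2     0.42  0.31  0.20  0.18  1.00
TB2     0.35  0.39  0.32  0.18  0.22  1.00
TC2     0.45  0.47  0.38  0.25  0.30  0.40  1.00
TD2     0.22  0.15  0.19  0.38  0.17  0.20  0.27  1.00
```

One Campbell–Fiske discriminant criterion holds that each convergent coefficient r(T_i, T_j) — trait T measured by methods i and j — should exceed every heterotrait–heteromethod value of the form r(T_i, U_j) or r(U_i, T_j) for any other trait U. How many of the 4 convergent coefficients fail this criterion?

3

Checking each validity diagonal entry against its comparison values:
TA (methods 1·2): 0.42 vs {0.35, 0.31, 0.45, 0.20, 0.22, 0.18} → fail.
TB (methods 1·2): 0.39 vs {0.31, 0.35, 0.47, 0.32, 0.15, 0.18} → fail.
TC (methods 1·2): 0.38 vs {0.20, 0.45, 0.32, 0.47, 0.19, 0.25} → fail.
TD (methods 1·2): 0.38 vs {0.18, 0.22, 0.18, 0.15, 0.25, 0.19} → pass.
3 of 4 fail.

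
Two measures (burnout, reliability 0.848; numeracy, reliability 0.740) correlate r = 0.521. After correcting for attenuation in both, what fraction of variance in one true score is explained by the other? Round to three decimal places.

Disattenuated r = 0.521 / √(0.848 × 0.740) = 0.521 / 0.7922 = 0.6577.
Shared true-score variance = 0.6577² = 0.4326 ≈ 0.433.

0.433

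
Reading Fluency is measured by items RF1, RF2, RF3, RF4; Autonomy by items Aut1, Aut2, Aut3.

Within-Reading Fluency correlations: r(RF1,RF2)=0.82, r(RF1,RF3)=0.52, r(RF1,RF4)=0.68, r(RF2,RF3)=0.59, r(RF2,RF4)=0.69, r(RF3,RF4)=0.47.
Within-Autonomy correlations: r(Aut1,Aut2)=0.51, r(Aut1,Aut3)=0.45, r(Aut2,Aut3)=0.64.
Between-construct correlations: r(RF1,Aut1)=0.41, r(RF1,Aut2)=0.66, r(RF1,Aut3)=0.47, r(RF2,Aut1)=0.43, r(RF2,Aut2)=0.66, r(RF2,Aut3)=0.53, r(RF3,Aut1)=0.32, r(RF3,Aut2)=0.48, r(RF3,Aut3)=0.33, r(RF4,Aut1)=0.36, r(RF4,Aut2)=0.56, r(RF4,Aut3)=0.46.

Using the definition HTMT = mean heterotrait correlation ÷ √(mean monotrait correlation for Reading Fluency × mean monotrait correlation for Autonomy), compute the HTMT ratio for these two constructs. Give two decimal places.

Mean heterotrait r = 5.67/12 = 0.4725.
Mean within-RF = 3.77/6 = 0.6283; mean within-Aut = 1.60/3 = 0.5333.
Geometric mean = √(0.6283 × 0.5333) = 0.5789.
HTMT = 0.4725 / 0.5789 = 0.82.

0.82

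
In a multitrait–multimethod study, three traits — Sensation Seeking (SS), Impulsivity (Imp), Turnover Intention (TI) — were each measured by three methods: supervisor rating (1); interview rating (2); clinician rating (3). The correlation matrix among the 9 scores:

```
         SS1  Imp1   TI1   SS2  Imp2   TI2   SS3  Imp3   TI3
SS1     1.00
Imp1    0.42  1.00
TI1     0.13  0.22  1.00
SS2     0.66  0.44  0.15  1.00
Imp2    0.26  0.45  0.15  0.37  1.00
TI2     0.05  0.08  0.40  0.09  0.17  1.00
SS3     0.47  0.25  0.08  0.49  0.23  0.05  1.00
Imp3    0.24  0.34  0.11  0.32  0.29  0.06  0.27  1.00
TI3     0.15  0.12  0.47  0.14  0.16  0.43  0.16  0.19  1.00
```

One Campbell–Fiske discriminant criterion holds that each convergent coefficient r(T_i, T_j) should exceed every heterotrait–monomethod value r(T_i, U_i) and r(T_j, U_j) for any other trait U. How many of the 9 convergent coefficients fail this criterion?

2

Checking each validity diagonal entry against its comparison values:
SS (methods 1·2): 0.66 vs {0.42, 0.37, 0.13, 0.09} → pass.
SS (methods 1·3): 0.47 vs {0.42, 0.27, 0.13, 0.16} → pass.
SS (methods 2·3): 0.49 vs {0.37, 0.27, 0.09, 0.16} → pass.
Imp (methods 1·2): 0.45 vs {0.42, 0.37, 0.22, 0.17} → pass.
Imp (methods 1·3): 0.34 vs {0.42, 0.27, 0.22, 0.19} → fail.
Imp (methods 2·3): 0.29 vs {0.37, 0.27, 0.17, 0.19} → fail.
TI (methods 1·2): 0.40 vs {0.13, 0.09, 0.22, 0.17} → pass.
TI (methods 1·3): 0.47 vs {0.13, 0.16, 0.22, 0.19} → pass.
TI (methods 2·3): 0.43 vs {0.09, 0.16, 0.17, 0.19} → pass.
2 of 9 fail.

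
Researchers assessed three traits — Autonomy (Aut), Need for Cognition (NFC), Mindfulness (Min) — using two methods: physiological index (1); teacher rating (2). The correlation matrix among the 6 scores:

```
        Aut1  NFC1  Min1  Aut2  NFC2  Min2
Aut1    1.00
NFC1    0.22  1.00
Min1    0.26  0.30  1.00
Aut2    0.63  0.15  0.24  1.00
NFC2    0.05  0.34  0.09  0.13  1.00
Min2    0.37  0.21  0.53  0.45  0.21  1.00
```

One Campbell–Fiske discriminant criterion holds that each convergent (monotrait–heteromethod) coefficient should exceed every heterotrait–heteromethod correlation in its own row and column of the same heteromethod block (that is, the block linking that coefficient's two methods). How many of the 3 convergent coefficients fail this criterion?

0

Convergent coefficients and their comparison sets:
Aut (methods 1·2): 0.63 vs {0.05, 0.15, 0.37, 0.24} → pass.
NFC (methods 1·2): 0.34 vs {0.15, 0.05, 0.21, 0.09} → pass.
Min (methods 1·2): 0.53 vs {0.24, 0.37, 0.09, 0.21} → pass.
0 of 3 fail.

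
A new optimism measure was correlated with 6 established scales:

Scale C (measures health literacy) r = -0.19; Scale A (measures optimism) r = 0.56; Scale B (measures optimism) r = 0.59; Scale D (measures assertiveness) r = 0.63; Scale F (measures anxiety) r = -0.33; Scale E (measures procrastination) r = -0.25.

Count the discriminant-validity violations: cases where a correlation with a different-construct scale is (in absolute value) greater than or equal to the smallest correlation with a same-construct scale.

Convergent (same construct = optimism): Scale A, Scale B.
Smallest convergent = 0.56. Discriminant |r|: 0.19, 0.63, 0.33, 0.25; count ≥ 0.56 → 1.

1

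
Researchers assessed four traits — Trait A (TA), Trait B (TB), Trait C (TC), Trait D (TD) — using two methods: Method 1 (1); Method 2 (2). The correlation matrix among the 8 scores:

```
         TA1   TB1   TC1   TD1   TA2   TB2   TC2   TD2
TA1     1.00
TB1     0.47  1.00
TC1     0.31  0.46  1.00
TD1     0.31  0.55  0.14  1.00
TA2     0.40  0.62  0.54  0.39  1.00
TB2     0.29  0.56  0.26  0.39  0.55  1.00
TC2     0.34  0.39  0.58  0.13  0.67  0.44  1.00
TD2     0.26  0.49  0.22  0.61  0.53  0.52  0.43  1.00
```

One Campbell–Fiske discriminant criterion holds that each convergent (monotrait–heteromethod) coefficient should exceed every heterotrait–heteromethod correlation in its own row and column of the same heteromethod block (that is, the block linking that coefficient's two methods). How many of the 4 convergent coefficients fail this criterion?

Convergent coefficients and their comparison sets:
TA (methods 1·2): 0.40 vs {0.29, 0.62, 0.34, 0.54, 0.26, 0.39} → fail.
TB (methods 1·2): 0.56 vs {0.62, 0.29, 0.39, 0.26, 0.49, 0.39} → fail.
TC (methods 1·2): 0.58 vs {0.54, 0.34, 0.26, 0.39, 0.22, 0.13} → pass.
TD (methods 1·2): 0.61 vs {0.39, 0.26, 0.39, 0.49, 0.13, 0.22} → pass.
2 of 4 fail.

2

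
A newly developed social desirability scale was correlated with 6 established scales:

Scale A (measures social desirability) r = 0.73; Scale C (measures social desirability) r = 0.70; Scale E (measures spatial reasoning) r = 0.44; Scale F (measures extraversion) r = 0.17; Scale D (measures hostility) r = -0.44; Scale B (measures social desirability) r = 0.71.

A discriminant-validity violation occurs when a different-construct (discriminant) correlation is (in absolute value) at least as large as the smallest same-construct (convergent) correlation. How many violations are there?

0

Convergent (same construct = social desirability): Scale A, Scale C, Scale B.
Smallest convergent = 0.70. Discriminant |r|: 0.44, 0.17, 0.44; count ≥ 0.70 → 0.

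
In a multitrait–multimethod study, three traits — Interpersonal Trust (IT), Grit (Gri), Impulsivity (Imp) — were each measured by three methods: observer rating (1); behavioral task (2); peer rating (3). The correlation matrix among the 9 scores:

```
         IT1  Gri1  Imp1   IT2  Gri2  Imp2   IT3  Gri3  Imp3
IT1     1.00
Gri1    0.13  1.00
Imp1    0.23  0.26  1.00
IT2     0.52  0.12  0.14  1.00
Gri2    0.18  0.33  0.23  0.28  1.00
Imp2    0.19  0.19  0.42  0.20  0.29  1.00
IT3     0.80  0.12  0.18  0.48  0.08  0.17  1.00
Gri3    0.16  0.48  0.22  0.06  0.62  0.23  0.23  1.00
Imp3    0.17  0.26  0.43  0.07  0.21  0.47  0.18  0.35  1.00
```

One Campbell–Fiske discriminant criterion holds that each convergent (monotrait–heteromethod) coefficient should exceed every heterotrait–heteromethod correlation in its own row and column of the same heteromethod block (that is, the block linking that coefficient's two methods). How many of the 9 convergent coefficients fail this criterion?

0

Checking each validity diagonal entry against its comparison values:
IT (methods 1·2): 0.52 vs {0.18, 0.12, 0.19, 0.14} → pass.
IT (methods 1·3): 0.80 vs {0.16, 0.12, 0.17, 0.18} → pass.
IT (methods 2·3): 0.48 vs {0.06, 0.08, 0.07, 0.17} → pass.
Gri (methods 1·2): 0.33 vs {0.12, 0.18, 0.19, 0.23} → pass.
Gri (methods 1·3): 0.48 vs {0.12, 0.16, 0.26, 0.22} → pass.
Gri (methods 2·3): 0.62 vs {0.08, 0.06, 0.21, 0.23} → pass.
Imp (methods 1·2): 0.42 vs {0.14, 0.19, 0.23, 0.19} → pass.
Imp (methods 1·3): 0.43 vs {0.18, 0.17, 0.22, 0.26} → pass.
Imp (methods 2·3): 0.47 vs {0.17, 0.07, 0.23, 0.21} → pass.
0 of 9 fail.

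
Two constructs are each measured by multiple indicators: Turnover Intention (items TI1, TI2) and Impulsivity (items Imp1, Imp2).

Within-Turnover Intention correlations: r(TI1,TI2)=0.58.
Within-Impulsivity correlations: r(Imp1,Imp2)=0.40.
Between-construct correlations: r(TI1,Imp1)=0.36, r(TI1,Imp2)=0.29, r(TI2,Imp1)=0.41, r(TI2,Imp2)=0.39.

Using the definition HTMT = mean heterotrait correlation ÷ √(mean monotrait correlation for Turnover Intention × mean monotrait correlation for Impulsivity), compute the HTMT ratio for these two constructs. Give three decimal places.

Mean between = 1.45/4 = 0.3625.
Mean within-TI = 0.58/1 = 0.5800; mean within-Imp = 0.40/1 = 0.4000.
Geometric mean = √(0.5800 × 0.4000) = 0.4817.
HTMT = 0.3625 / 0.4817 = 0.753.

0.753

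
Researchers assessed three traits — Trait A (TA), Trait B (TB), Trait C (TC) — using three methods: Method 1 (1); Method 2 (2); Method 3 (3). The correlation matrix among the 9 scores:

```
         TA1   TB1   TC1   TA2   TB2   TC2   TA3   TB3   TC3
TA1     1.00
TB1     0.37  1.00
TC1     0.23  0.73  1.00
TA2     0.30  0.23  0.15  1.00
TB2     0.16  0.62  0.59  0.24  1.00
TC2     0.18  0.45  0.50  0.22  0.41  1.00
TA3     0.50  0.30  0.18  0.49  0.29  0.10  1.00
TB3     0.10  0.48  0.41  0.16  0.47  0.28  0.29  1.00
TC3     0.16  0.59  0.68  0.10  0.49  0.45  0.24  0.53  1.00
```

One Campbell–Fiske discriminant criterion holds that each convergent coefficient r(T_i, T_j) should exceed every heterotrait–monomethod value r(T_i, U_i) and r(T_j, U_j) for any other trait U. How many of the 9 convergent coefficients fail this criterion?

7

Each convergent coefficient versus the relevant comparison correlations:
TA (methods 1·2): 0.30 vs {0.37, 0.24, 0.23, 0.22} → fail.
TA (methods 1·3): 0.50 vs {0.37, 0.29, 0.23, 0.24} → pass.
TA (methods 2·3): 0.49 vs {0.24, 0.29, 0.22, 0.24} → pass.
TB (methods 1·2): 0.62 vs {0.37, 0.24, 0.73, 0.41} → fail.
TB (methods 1·3): 0.48 vs {0.37, 0.29, 0.73, 0.53} → fail.
TB (methods 2·3): 0.47 vs {0.24, 0.29, 0.41, 0.53} → fail.
TC (methods 1·2): 0.50 vs {0.23, 0.22, 0.73, 0.41} → fail.
TC (methods 1·3): 0.68 vs {0.23, 0.24, 0.73, 0.53} → fail.
TC (methods 2·3): 0.45 vs {0.22, 0.24, 0.41, 0.53} → fail.
7 of 9 fail.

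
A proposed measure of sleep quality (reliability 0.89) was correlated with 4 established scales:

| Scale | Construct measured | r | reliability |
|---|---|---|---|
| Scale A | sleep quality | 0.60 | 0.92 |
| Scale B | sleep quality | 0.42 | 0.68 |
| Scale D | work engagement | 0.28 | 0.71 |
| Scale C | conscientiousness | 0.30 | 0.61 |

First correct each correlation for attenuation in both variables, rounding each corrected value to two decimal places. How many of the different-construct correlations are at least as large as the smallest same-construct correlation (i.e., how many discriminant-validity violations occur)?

0

Disattenuated r (r / √(r_scale · r_new)):
  Scale A (conv): 0.60 / √(0.92·0.89) = 0.66
  Scale B (conv): 0.42 / √(0.68·0.89) = 0.54
  Scale D (disc): 0.28 / √(0.71·0.89) = 0.35
  Scale C (disc): 0.30 / √(0.61·0.89) = 0.41
Smallest convergent = 0.54. Discriminant values: 0.35, 0.41; count ≥ 0.54 → 0.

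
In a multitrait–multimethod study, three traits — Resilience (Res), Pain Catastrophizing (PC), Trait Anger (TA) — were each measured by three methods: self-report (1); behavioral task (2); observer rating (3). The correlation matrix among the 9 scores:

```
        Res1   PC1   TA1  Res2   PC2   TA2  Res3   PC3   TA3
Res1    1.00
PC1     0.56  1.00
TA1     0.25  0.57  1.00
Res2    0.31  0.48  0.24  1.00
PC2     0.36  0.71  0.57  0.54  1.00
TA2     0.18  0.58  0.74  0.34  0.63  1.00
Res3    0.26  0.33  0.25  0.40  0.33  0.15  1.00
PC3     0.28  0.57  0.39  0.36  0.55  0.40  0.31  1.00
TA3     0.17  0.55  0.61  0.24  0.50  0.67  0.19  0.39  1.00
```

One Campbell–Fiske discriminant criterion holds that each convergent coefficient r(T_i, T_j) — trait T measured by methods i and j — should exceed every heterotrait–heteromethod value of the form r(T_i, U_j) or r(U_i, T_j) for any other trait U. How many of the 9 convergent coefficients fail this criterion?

2

Checking each validity diagonal entry against its comparison values:
Res (methods 1·2): 0.31 vs {0.36, 0.48, 0.18, 0.24} → fail.
Res (methods 1·3): 0.26 vs {0.28, 0.33, 0.17, 0.25} → fail.
Res (methods 2·3): 0.40 vs {0.36, 0.33, 0.24, 0.15} → pass.
PC (methods 1·2): 0.71 vs {0.48, 0.36, 0.58, 0.57} → pass.
PC (methods 1·3): 0.57 vs {0.33, 0.28, 0.55, 0.39} → pass.
PC (methods 2·3): 0.55 vs {0.33, 0.36, 0.50, 0.40} → pass.
TA (methods 1·2): 0.74 vs {0.24, 0.18, 0.57, 0.58} → pass.
TA (methods 1·3): 0.61 vs {0.25, 0.17, 0.39, 0.55} → pass.
TA (methods 2·3): 0.67 vs {0.15, 0.24, 0.40, 0.50} → pass.
2 of 9 fail.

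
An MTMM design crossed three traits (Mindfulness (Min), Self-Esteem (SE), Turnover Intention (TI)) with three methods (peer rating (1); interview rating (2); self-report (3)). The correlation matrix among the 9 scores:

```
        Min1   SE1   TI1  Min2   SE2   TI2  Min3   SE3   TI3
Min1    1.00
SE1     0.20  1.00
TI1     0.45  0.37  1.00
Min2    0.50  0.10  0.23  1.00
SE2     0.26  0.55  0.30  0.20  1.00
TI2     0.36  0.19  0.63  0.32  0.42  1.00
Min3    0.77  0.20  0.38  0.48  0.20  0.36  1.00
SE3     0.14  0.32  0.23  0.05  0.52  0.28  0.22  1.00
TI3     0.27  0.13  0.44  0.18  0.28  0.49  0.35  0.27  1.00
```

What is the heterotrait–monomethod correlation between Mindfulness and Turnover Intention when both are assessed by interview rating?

0.32

Different traits, same method: r(Min2, TI2) = 0.32.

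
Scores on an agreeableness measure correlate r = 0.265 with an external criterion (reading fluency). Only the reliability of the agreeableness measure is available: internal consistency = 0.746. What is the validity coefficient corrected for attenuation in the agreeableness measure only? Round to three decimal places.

0.307

Single correction: r_c = r_obs / √r_xx = 0.265 / √0.746 = 0.265 / 0.8637 ≈ 0.307.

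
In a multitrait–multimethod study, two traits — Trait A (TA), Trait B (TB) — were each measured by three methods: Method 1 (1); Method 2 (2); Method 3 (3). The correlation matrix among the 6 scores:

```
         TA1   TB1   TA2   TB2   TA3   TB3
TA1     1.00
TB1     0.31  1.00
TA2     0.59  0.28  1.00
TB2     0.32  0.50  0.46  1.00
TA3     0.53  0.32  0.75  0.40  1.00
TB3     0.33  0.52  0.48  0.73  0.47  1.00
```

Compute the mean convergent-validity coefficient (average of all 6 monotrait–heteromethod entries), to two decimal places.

0.60

Convergent values: 0.59, 0.53, 0.75, 0.50, 0.52, 0.73; mean = 3.62/6 = 0.60.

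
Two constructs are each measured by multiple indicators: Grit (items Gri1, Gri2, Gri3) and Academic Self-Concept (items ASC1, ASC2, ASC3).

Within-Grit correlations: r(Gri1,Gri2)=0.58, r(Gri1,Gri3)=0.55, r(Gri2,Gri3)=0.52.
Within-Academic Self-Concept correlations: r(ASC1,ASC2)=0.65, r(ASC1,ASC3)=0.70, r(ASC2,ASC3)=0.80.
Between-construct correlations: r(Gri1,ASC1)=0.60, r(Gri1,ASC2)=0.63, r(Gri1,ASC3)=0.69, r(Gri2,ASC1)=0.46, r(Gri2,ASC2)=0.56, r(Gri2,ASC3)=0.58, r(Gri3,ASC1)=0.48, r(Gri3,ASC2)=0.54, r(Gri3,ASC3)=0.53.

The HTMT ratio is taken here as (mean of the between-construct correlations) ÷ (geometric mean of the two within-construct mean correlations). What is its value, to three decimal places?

0.897

Between-construct mean = 5.07/9 = 0.5633.
Mean within-Gri = 1.65/3 = 0.5500; mean within-ASC = 2.15/3 = 0.7167.
Geometric mean = √(0.5500 × 0.7167) = 0.6278.
HTMT = 0.5633 / 0.6278 = 0.897.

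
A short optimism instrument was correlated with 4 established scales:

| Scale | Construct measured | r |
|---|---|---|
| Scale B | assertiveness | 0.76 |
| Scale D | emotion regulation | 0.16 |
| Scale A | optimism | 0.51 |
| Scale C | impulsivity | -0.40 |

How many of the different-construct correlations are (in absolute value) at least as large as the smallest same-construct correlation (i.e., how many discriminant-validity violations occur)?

1

Convergent (same construct = optimism): Scale A.
Smallest convergent = 0.51. Discriminant |r|: 0.76, 0.16, 0.40; count ≥ 0.51 → 1.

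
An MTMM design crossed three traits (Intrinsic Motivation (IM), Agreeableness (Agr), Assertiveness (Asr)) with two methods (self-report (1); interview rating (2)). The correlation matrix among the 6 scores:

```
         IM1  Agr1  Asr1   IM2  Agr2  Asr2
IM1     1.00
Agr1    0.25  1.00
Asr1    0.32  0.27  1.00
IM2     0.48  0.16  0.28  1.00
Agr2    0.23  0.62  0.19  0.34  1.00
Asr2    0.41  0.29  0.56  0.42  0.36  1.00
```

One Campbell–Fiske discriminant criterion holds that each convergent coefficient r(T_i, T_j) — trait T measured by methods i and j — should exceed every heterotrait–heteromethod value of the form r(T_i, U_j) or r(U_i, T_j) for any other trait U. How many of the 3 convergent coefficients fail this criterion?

0

Each convergent coefficient versus the relevant comparison correlations:
IM (methods 1·2): 0.48 vs {0.23, 0.16, 0.41, 0.28} → pass.
Agr (methods 1·2): 0.62 vs {0.16, 0.23, 0.29, 0.19} → pass.
Asr (methods 1·2): 0.56 vs {0.28, 0.41, 0.19, 0.29} → pass.
0 of 3 fail.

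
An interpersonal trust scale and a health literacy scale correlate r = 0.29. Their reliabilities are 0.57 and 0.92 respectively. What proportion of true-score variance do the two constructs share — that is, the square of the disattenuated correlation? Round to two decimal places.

Disattenuated r = 0.29 / √(0.57 × 0.92) = 0.29 / 0.7242 = 0.4004.
Shared true-score variance = 0.4004² = 0.1603 ≈ 0.16.

0.16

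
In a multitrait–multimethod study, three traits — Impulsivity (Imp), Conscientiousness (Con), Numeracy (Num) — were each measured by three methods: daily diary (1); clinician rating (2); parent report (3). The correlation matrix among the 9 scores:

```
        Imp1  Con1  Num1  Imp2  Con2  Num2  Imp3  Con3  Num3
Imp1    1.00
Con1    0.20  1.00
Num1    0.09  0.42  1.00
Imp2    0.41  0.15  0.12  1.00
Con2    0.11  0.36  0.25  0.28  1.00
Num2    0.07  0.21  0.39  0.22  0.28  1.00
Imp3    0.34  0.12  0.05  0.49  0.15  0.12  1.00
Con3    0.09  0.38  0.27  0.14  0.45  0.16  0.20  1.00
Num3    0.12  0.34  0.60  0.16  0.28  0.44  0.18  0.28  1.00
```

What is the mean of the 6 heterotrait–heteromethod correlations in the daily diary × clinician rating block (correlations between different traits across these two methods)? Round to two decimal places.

0.15

HTHM values (method 1 × method 2): 0.11, 0.07, 0.15, 0.21, 0.12, 0.25; mean = 0.91/6 = 0.15.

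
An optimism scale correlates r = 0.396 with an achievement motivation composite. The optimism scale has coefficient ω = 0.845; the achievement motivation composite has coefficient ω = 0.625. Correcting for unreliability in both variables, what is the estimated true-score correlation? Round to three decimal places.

0.545

r_true = r_obs / √(r_xx · r_yy) = 0.396 / √(0.845 × 0.625) = 0.396 / √0.528125 = 0.396 / 0.7267 ≈ 0.545.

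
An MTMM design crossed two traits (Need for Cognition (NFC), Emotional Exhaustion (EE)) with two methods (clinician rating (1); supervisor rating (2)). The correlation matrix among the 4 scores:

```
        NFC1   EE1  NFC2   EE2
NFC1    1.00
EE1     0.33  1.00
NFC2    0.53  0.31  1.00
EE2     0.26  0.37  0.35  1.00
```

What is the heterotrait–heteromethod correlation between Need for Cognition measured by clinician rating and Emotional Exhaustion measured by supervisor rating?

Different traits and methods: r(NFC1, EE2) = 0.26.

0.26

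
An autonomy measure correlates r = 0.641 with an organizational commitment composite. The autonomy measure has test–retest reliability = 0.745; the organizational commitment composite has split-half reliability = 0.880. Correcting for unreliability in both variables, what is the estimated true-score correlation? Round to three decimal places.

r_true = r_obs / √(r_xx · r_yy) = 0.641 / √(0.745 × 0.880) = 0.641 / √0.655600 = 0.641 / 0.8097 ≈ 0.792.

0.792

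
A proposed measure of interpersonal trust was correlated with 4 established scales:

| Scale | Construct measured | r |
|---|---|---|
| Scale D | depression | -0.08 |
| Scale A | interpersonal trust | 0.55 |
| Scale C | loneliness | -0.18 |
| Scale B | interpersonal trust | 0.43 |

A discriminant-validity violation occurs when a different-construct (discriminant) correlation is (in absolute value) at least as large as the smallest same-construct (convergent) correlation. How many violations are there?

Convergent (same construct = interpersonal trust): Scale A, Scale B.
Smallest convergent = 0.43. Discriminant |r|: 0.08, 0.18; count ≥ 0.43 → 0.

0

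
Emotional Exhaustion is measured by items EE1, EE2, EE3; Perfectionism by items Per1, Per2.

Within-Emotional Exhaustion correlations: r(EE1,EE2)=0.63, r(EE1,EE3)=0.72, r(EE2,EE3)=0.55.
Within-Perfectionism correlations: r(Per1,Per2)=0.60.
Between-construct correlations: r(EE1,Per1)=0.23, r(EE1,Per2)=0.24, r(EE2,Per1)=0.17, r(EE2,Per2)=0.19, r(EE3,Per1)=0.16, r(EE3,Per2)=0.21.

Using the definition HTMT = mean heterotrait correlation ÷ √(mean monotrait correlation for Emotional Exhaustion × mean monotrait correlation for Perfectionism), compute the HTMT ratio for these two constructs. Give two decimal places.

0.32

Mean between = 1.20/6 = 0.2000.
Mean within-EE = 1.90/3 = 0.6333; mean within-Per = 0.60/1 = 0.6000.
Geometric mean = √(0.6333 × 0.6000) = 0.6164.
HTMT = 0.2000 / 0.6164 = 0.32.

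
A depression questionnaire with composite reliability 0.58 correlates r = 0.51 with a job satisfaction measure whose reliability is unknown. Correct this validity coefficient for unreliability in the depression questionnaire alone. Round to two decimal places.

Single correction: r_c = r_obs / √r_xx = 0.51 / √0.58 = 0.51 / 0.7616 ≈ 0.67.

0.67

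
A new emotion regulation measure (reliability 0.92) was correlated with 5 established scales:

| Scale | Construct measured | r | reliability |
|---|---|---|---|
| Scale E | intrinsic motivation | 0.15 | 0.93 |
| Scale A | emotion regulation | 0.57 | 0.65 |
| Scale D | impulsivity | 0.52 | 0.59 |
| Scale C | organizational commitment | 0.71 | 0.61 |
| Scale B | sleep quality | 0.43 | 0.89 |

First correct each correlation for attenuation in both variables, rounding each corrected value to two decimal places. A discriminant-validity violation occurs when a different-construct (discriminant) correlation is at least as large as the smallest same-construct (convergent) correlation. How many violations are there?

Disattenuated r (r / √(r_scale · r_new)):
  Scale E (disc): 0.15 / √(0.93·0.92) = 0.16
  Scale A (conv): 0.57 / √(0.65·0.92) = 0.74
  Scale D (disc): 0.52 / √(0.59·0.92) = 0.71
  Scale C (disc): 0.71 / √(0.61·0.92) = 0.95
  Scale B (disc): 0.43 / √(0.89·0.92) = 0.48
Smallest convergent = 0.74. Discriminant values: 0.16, 0.71, 0.95, 0.48; count ≥ 0.74 → 1.

1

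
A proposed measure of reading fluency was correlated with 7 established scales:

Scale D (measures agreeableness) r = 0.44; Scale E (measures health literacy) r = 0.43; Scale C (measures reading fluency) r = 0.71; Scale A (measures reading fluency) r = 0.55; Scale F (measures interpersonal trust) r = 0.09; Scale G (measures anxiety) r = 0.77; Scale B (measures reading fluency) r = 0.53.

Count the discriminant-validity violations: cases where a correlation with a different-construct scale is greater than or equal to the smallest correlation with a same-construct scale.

1

Convergent (same construct = reading fluency): Scale C, Scale A, Scale B.
Smallest convergent = 0.53. Discriminant values: 0.44, 0.43, 0.09, 0.77; count ≥ 0.53 → 1.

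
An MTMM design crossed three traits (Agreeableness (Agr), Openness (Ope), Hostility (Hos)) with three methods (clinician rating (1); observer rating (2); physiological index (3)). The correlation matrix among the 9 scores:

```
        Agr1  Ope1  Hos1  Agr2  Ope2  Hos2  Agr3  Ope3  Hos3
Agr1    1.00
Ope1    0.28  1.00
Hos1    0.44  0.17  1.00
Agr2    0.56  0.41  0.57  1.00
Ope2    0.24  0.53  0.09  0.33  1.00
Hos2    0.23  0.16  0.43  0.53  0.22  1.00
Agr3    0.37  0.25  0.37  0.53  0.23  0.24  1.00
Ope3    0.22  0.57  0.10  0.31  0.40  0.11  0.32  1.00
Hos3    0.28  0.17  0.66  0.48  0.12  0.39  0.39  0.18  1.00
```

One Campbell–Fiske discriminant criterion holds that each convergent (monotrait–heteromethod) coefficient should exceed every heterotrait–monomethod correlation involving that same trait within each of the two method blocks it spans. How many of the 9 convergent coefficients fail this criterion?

4

Convergent coefficients and their comparison sets:
Agr (methods 1·2): 0.56 vs {0.28, 0.33, 0.44, 0.53} → pass.
Agr (methods 1·3): 0.37 vs {0.28, 0.32, 0.44, 0.39} → fail.
Agr (methods 2·3): 0.53 vs {0.33, 0.32, 0.53, 0.39} → fail.
Ope (methods 1·2): 0.53 vs {0.28, 0.33, 0.17, 0.22} → pass.
Ope (methods 1·3): 0.57 vs {0.28, 0.32, 0.17, 0.18} → pass.
Ope (methods 2·3): 0.40 vs {0.33, 0.32, 0.22, 0.18} → pass.
Hos (methods 1·2): 0.43 vs {0.44, 0.53, 0.17, 0.22} → fail.
Hos (methods 1·3): 0.66 vs {0.44, 0.39, 0.17, 0.18} → pass.
Hos (methods 2·3): 0.39 vs {0.53, 0.39, 0.22, 0.18} → fail.
4 of 9 fail.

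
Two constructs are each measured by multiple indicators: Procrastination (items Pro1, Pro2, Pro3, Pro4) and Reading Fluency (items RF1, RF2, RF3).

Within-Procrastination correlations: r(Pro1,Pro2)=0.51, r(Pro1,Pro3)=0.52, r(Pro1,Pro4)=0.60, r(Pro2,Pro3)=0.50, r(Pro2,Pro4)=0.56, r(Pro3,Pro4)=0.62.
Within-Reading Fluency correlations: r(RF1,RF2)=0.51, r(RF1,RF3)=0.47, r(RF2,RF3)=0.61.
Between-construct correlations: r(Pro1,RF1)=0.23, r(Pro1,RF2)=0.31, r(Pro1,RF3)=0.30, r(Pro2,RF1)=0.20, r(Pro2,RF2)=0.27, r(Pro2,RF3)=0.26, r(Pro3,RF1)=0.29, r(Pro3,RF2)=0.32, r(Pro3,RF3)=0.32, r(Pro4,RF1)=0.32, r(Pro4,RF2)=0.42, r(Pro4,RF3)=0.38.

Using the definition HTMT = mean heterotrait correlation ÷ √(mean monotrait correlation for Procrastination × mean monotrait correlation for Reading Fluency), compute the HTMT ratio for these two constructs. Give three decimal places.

0.558

Mean between = 3.62/12 = 0.3017.
Mean within-Pro = 3.31/6 = 0.5517; mean within-RF = 1.59/3 = 0.5300.
Geometric mean = √(0.5517 × 0.5300) = 0.5407.
HTMT = 0.3017 / 0.5407 = 0.558.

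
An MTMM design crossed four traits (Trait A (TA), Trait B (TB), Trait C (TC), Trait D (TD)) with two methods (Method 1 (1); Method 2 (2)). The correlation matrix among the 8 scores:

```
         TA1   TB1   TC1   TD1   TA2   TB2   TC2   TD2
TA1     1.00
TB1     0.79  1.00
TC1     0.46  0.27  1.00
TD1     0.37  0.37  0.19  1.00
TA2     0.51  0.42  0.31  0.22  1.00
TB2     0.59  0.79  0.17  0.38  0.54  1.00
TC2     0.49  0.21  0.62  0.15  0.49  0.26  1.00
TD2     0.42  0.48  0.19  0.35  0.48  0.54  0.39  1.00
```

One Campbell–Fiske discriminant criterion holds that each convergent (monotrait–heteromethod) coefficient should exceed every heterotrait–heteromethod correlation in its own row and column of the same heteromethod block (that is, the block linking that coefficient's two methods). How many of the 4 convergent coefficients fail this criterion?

Checking each validity diagonal entry against its comparison values:
TA (methods 1·2): 0.51 vs {0.59, 0.42, 0.49, 0.31, 0.42, 0.22} → fail.
TB (methods 1·2): 0.79 vs {0.42, 0.59, 0.21, 0.17, 0.48, 0.38} → pass.
TC (methods 1·2): 0.62 vs {0.31, 0.49, 0.17, 0.21, 0.19, 0.15} → pass.
TD (methods 1·2): 0.35 vs {0.22, 0.42, 0.38, 0.48, 0.15, 0.19} → fail.
2 of 4 fail.

2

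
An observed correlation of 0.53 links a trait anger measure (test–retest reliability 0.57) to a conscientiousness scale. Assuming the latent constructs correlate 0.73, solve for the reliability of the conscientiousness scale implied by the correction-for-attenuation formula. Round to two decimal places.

0.92

r_true = r_obs / √(r_xx · r_yy) ⇒ 0.73 = 0.53 / √(0.57 · r_yy).
√(0.57 · r_yy) = 0.53 / 0.73 = 0.7260; 0.57 · r_yy = 0.5271; r_yy = 0.5271 / 0.57 ≈ 0.92.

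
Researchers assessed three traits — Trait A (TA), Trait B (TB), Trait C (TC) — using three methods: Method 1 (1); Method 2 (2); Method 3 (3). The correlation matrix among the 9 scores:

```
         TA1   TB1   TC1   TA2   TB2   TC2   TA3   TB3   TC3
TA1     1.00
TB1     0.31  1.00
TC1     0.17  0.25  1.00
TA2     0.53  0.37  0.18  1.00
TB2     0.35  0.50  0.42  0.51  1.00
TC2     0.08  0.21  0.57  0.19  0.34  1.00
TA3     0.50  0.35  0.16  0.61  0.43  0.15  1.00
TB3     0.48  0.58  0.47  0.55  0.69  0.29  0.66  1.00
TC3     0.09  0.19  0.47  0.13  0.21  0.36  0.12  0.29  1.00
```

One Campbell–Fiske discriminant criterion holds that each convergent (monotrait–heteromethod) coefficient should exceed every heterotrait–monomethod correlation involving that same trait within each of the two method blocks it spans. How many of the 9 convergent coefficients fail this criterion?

4

Convergent coefficients and their comparison sets:
TA (methods 1·2): 0.53 vs {0.31, 0.51, 0.17, 0.19} → pass.
TA (methods 1·3): 0.50 vs {0.31, 0.66, 0.17, 0.12} → fail.
TA (methods 2·3): 0.61 vs {0.51, 0.66, 0.19, 0.12} → fail.
TB (methods 1·2): 0.50 vs {0.31, 0.51, 0.25, 0.34} → fail.
TB (methods 1·3): 0.58 vs {0.31, 0.66, 0.25, 0.29} → fail.
TB (methods 2·3): 0.69 vs {0.51, 0.66, 0.34, 0.29} → pass.
TC (methods 1·2): 0.57 vs {0.17, 0.19, 0.25, 0.34} → pass.
TC (methods 1·3): 0.47 vs {0.17, 0.12, 0.25, 0.29} → pass.
TC (methods 2·3): 0.36 vs {0.19, 0.12, 0.34, 0.29} → pass.
4 of 9 fail.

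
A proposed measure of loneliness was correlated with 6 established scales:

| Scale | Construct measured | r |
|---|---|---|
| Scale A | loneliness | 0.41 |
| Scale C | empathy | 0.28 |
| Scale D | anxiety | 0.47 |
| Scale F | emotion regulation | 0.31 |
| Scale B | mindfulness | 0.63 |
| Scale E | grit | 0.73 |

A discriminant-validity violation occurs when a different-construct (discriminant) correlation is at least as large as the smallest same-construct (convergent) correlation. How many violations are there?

Convergent (same construct = loneliness): Scale A.
Smallest convergent = 0.41. Discriminant values: 0.28, 0.47, 0.31, 0.63, 0.73; count ≥ 0.41 → 3.

3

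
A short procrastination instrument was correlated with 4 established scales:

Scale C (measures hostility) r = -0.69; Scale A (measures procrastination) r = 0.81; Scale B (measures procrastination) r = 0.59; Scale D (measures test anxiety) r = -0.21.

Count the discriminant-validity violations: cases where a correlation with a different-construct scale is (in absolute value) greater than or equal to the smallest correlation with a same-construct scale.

1

Convergent (same construct = procrastination): Scale A, Scale B.
Smallest convergent = 0.59. Discriminant |r|: 0.69, 0.21; count ≥ 0.59 → 1.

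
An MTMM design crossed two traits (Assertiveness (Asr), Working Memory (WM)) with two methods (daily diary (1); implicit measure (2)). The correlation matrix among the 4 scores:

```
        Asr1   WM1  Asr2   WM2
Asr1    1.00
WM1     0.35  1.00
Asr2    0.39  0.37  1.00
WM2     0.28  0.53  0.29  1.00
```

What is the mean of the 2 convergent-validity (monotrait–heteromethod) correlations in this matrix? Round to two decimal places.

0.46

Convergent values: 0.39, 0.53; mean = 0.92/2 = 0.46.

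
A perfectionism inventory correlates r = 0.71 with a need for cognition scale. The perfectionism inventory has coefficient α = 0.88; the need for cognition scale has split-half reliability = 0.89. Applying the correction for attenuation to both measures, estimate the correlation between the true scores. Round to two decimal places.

0.80

r_true = r_obs / √(r_xx · r_yy) = 0.71 / √(0.88 × 0.89) = 0.71 / √0.7832 = 0.71 / 0.8850 ≈ 0.80.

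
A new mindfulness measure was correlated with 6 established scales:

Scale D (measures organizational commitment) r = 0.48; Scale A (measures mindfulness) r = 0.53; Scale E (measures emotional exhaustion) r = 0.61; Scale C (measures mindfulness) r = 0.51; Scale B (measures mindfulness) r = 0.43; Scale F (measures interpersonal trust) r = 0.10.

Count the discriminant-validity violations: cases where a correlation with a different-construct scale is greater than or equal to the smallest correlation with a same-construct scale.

2

Convergent (same construct = mindfulness): Scale A, Scale C, Scale B.
Smallest convergent = 0.43. Discriminant values: 0.48, 0.61, 0.10; count ≥ 0.43 → 2.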